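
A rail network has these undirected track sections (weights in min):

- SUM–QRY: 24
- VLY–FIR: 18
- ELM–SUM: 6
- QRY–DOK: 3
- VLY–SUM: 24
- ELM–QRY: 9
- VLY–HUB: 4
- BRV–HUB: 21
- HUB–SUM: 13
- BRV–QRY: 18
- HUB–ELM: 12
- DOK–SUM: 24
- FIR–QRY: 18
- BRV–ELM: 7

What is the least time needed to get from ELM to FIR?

Candidate routes:
ELM - QRY - FIR: 9+18 = 27
ELM - SUM - HUB - VLY - FIR: 6+13+4+18 = 41
ELM - HUB - VLY - FIR: 12+4+18 = 34
Cheapest is ELM - QRY - FIR at 27 min.

27 min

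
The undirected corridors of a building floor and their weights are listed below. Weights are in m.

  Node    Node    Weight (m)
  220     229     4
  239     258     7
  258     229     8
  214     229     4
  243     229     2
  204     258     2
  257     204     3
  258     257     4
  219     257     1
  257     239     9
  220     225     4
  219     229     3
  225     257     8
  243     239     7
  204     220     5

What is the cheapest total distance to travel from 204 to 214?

11 m

Running Dijkstra from 204:
204: 0
258: 2  (via 204)
257: 3  (via 204)
219: 4  (via 257)
220: 5  (via 204)
229: 7  (via 219)
225: 9  (via 220)
243: 9  (via 229)
239: 9  (via 258)
214: 11  (via 229)
Shortest route: 204 → 257 → 219 → 229 → 214 = 11 m.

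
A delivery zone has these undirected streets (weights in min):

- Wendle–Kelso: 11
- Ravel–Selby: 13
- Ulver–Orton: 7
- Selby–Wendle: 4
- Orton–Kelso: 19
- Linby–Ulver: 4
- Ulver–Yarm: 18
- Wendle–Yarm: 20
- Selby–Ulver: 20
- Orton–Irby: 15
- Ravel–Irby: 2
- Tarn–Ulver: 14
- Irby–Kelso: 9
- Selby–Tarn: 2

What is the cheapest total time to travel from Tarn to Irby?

Shortest distances from Tarn:
Tarn: 0
Selby: 2  (via Tarn)
Wendle: 6  (via Selby)
Ulver: 14  (via Tarn)
Ravel: 15  (via Selby)
Irby: 17  (via Ravel)
Shortest route: Tarn → Selby → Ravel → Irby = 17 min.

17 min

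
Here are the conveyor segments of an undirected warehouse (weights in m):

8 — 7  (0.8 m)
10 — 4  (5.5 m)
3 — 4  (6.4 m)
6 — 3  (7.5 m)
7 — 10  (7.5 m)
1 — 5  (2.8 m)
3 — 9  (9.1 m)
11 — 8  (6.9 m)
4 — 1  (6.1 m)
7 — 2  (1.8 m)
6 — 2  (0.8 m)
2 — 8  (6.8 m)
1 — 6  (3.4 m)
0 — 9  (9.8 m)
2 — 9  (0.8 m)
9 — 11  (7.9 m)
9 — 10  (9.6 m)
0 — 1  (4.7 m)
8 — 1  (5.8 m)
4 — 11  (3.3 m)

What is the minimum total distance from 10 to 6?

Running Dijkstra from 10:
10: 0
4: 5.5  (via 10)
7: 7.5  (via 10)
8: 8.3  (via 7)
11: 8.8  (via 4)
2: 9.3  (via 7)
9: 9.6  (via 10)
6: 10.1  (via 2)
Shortest route: 10–7–2–6 = 10.1 m.

10.1 m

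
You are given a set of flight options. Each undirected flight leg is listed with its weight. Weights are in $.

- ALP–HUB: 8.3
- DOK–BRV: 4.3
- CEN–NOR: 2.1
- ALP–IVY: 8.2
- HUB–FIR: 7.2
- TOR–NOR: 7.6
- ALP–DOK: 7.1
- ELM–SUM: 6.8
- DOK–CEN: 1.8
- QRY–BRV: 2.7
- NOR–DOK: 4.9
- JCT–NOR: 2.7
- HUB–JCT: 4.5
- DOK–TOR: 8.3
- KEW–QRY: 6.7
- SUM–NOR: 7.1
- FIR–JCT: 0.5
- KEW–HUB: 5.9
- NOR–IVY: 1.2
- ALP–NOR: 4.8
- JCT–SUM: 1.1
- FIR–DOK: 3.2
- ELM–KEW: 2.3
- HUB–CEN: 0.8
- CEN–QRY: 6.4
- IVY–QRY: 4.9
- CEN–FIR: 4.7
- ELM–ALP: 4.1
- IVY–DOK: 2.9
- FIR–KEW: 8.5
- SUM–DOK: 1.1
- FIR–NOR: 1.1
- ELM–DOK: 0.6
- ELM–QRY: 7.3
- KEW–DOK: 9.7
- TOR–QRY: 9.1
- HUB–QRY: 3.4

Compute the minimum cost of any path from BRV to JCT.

Shortest distances from BRV:
BRV: 0
QRY: 2.7  (via BRV)
DOK: 4.3  (via BRV)
ELM: 4.9  (via DOK)
SUM: 5.4  (via DOK)
HUB: 6.1  (via QRY)
CEN: 6.1  (via DOK)
JCT: 6.5  (via SUM)
Shortest route: BRV–DOK–SUM–JCT = $6.5.

$6.5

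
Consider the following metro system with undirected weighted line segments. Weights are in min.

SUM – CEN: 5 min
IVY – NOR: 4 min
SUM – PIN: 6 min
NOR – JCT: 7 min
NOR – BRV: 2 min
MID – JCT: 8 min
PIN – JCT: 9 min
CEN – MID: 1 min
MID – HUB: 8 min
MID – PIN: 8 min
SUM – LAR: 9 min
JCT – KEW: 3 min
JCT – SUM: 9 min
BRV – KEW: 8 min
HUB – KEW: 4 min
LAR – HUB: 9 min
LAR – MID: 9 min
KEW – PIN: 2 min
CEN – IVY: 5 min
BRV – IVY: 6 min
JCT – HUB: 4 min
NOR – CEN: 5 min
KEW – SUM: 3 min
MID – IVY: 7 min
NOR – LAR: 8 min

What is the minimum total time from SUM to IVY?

Running Dijkstra from SUM:
SUM: 0
KEW: 3  (via SUM)
PIN: 5  (via KEW)
CEN: 5  (via SUM)
MID: 6  (via CEN)
JCT: 6  (via KEW)
HUB: 7  (via KEW)
LAR: 9  (via SUM)
IVY: 10  (via CEN)
Shortest route: SUM–CEN–IVY = 10 min.

10 min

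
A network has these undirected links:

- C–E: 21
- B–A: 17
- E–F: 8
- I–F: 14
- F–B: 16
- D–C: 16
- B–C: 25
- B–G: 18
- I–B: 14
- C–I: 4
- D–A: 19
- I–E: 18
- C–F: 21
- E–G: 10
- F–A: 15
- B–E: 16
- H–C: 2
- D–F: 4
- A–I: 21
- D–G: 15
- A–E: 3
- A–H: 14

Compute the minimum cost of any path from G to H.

Compare a few routes:
G → D → C → H: 15+16+2 = 33
G → E → A → H: 10+3+14 = 27
G → E → C → H: 10+21+2 = 33
Cheapest is G → E → A → H at 27.

27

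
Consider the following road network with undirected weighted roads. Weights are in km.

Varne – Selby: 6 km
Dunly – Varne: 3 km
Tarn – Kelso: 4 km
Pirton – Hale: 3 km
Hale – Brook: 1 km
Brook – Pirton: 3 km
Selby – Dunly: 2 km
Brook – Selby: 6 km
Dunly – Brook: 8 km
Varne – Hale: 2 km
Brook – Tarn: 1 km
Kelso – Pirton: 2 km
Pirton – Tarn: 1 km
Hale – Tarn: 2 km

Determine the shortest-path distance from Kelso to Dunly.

Shortest distances from Kelso:
Kelso: 0
Pirton: 2  (via Kelso)
Tarn: 3  (via Pirton)
Brook: 4  (via Tarn)
Hale: 5  (via Pirton)
Varne: 7  (via Hale)
Selby: 10  (via Brook)
Dunly: 10  (via Varne)
Shortest route: Kelso–Pirton–Hale–Varne–Dunly = 10 km.

10 km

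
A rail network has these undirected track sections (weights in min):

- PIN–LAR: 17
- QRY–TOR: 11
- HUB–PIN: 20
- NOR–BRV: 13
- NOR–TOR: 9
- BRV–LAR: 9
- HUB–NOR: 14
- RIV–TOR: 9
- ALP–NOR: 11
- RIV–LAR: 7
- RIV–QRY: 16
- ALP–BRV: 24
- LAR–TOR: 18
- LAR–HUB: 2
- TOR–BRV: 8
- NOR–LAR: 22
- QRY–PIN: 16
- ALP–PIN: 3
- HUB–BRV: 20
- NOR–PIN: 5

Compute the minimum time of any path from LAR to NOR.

Candidate routes:
LAR → NOR: 22 = 22
LAR → HUB → NOR: 2+14 = 16
LAR → BRV → NOR: 9+13 = 22
Cheapest is LAR → HUB → NOR at 16 min.

16 min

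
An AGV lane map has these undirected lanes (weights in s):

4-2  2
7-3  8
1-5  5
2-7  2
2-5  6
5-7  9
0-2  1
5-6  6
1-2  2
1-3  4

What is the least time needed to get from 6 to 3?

Candidate routes:
6 - 5 - 2 - 1 - 3: 6+6+2+4 = 18
6 - 5 - 1 - 3: 6+5+4 = 15
Cheapest is 6 - 5 - 1 - 3 at 15 s.

15 s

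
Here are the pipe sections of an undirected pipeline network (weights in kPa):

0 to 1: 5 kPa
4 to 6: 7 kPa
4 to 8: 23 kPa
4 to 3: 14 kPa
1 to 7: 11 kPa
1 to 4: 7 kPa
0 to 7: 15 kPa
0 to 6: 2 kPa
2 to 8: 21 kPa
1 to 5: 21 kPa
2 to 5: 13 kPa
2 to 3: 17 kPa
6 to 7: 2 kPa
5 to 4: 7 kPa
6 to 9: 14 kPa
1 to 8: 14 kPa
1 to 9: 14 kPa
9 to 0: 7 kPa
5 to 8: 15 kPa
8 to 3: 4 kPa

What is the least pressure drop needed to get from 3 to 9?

Settle nodes by increasing distance from 3:
3: 0
8: 4  (via 3)
4: 14  (via 3)
2: 17  (via 3)
1: 18  (via 8)
5: 19  (via 8)
6: 21  (via 4)
0: 23  (via 1)
7: 23  (via 6)
9: 30  (via 0)
Shortest route: 3 → 8 → 1 → 0 → 9 = 30 kPa.

30 kPa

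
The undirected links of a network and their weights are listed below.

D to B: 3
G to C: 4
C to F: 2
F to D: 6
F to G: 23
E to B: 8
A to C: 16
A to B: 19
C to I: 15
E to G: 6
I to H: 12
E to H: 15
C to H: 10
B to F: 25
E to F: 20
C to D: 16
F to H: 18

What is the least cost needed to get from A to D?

Compare a few routes:
A → C → F → D: 16+2+6 = 24
A → C → D: 16+16 = 32
A → B → D: 19+3 = 22
The minimum is 22 via A → B → D.

22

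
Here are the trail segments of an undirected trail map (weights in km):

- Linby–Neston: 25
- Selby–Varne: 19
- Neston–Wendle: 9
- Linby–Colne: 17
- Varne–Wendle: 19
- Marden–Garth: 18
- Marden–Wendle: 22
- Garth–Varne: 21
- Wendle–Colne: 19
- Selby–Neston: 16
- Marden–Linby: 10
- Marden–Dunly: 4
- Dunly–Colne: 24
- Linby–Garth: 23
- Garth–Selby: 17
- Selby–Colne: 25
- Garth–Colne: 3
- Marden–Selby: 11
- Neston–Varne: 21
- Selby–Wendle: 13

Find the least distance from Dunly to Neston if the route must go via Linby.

Best Dunly to Linby: Dunly → Marden → Linby costing 14
Shortest Linby→Neston: Linby → Neston = 25
Total via Linby: 14 + 25 = 39 km.

39 km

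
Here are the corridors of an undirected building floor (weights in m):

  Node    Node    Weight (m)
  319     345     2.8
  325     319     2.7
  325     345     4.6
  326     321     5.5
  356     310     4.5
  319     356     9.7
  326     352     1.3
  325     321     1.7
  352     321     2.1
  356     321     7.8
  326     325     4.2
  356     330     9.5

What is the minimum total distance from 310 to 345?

17 m

Running Dijkstra from 310:
310: 0
356: 4.5  (via 310)
321: 12.3  (via 356)
330: 14  (via 356)
325: 14  (via 321)
319: 14.2  (via 356)
352: 14.4  (via 321)
326: 15.7  (via 352)
345: 17  (via 319)
Shortest route: 310 → 356 → 319 → 345 = 17 m.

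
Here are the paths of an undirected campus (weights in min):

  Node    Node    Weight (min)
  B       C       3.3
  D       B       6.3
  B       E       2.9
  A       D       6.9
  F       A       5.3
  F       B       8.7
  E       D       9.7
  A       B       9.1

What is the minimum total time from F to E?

Running Dijkstra from F:
F: 0
A: 5.3  (via F)
B: 8.7  (via F)
E: 11.6  (via B)
Shortest route: F–B–E = 11.6 min.

11.6 min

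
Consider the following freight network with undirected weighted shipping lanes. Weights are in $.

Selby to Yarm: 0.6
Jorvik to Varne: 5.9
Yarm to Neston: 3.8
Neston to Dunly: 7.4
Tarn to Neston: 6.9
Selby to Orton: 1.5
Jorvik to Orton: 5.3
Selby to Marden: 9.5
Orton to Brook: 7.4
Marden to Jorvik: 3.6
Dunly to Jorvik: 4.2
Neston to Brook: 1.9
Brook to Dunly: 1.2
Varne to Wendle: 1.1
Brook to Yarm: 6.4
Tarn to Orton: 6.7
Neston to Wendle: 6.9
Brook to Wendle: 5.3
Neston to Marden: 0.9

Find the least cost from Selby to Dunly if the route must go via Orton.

Shortest Selby→Orton: Selby → Orton = 1.5
Best Orton to Dunly: Orton → Brook → Dunly costing 8.6
Total via Orton: 1.5 + 8.6 = $10.1.

$10.1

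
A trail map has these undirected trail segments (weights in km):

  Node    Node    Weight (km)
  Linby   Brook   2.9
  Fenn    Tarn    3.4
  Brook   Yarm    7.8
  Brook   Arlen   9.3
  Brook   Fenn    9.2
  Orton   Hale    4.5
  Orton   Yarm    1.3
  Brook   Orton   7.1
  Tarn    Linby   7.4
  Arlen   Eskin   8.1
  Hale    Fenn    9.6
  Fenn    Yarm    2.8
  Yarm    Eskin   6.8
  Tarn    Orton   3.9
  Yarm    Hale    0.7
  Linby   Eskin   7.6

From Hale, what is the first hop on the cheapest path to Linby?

Compare a few routes:
Hale–Yarm–Orton–Brook–Linby: 0.7+1.3+7.1+2.9 = 12
Hale–Yarm–Brook–Linby: 0.7+7.8+2.9 = 11.4
The minimum is 11.4 km via Hale–Yarm–Brook–Linby.
So from Hale the first move is to Yarm.

Yarm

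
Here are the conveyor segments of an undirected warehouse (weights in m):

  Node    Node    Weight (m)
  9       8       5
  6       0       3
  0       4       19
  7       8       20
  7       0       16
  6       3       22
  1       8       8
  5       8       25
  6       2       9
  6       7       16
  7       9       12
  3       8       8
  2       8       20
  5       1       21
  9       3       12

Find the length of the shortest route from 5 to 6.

Enumerating some paths:
5–8–2–6: 25+20+9 = 54
5–8–3–6: 25+8+22 = 55
5–8–9–7–6: 25+5+12+16 = 58
5–1–8–2–6: 21+8+20+9 = 58
Cheapest is 5–8–2–6 at 54 m.

54 m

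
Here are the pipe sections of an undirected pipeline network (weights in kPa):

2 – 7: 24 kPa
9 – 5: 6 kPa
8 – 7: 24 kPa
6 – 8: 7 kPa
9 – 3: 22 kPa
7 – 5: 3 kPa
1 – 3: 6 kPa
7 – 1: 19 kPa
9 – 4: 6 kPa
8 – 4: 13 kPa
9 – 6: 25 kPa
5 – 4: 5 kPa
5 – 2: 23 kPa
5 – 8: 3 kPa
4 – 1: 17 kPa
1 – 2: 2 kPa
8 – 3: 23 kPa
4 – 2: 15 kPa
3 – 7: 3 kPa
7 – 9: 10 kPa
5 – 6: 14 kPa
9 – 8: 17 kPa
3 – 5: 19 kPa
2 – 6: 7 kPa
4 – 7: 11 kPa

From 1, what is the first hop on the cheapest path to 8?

Enumerating some paths:
1–2–6–8: 2+7+7 = 16
1–3–7–5–8: 6+3+3+3 = 15
Cheapest is 1–3–7–5–8 at 15 kPa.
So from 1 the first move is to 3.

3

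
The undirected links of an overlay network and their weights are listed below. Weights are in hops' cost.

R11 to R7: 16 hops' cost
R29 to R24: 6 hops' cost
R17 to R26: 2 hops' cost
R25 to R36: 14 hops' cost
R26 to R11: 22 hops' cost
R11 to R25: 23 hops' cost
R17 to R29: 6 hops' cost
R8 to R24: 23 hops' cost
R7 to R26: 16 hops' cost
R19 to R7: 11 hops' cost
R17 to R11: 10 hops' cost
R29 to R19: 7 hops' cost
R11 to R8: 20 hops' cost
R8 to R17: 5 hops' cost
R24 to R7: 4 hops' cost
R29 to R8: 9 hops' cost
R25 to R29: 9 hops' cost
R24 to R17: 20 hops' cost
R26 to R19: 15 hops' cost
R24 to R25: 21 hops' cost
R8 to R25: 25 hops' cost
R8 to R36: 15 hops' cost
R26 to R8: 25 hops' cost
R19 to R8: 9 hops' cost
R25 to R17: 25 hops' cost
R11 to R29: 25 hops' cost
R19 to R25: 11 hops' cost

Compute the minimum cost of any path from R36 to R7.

33 hops' cost

Compare a few routes:
R36 → R8 → R29 → R24 → R7: 15+9+6+4 = 34
R36 → R25 → R19 → R7: 14+11+11 = 36
R36 → R25 → R29 → R24 → R7: 14+9+6+4 = 33
R36 → R8 → R19 → R7: 15+9+11 = 35
Cheapest is R36 → R25 → R29 → R24 → R7 at 33 hops' cost.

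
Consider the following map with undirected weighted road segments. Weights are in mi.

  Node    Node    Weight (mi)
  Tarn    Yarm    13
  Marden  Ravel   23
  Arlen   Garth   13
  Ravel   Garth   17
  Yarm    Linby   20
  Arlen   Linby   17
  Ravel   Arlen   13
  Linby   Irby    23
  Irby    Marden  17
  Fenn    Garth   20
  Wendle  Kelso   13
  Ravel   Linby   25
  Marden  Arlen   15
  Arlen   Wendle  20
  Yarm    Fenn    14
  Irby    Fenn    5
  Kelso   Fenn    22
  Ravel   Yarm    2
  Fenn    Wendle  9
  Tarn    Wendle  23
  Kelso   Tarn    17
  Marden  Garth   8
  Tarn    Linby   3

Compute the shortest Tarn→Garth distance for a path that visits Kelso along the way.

Best Tarn to Kelso: Tarn–Kelso costing 17
Best Kelso to Garth: Kelso–Fenn–Garth costing 42
Total via Kelso: 17 + 42 = 59 mi.

59 mi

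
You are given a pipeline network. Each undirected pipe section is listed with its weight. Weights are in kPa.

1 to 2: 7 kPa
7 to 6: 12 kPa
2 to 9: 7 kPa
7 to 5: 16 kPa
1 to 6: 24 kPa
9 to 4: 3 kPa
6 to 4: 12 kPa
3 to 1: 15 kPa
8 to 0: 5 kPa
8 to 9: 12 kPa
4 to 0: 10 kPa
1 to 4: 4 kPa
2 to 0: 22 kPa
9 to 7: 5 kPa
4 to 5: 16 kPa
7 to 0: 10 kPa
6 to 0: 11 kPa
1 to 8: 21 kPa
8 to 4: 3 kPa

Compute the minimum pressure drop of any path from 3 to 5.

Enumerating some paths:
3–1–4–5: 15+4+16 = 35
3–1–4–9–7–5: 15+4+3+5+16 = 43
The minimum is 35 kPa via 3–1–4–5.

35 kPa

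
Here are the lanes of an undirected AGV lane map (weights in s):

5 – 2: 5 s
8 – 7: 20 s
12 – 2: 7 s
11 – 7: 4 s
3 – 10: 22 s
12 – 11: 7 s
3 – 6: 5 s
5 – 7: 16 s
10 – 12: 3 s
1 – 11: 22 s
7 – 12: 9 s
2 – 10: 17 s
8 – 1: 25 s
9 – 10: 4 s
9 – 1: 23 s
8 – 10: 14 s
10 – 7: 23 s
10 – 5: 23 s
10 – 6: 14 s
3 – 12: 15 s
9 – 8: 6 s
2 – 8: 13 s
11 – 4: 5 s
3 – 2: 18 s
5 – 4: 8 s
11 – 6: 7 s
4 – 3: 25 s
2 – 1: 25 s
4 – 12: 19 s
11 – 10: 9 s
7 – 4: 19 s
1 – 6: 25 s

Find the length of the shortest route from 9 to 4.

Shortest distances from 9:
9: 0
10: 4  (via 9)
8: 6  (via 9)
12: 7  (via 10)
11: 13  (via 10)
2: 14  (via 12)
7: 16  (via 12)
4: 18  (via 11)
Shortest route: 9–10–11–4 = 18 s.

18 s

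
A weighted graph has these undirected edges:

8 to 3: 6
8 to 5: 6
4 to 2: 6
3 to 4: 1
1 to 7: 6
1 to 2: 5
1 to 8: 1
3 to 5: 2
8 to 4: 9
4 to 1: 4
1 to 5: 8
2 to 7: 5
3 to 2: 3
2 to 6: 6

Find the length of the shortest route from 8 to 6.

12

Compare a few routes:
8 - 1 - 4 - 3 - 2 - 6: 1+4+1+3+6 = 15
8 - 1 - 2 - 6: 1+5+6 = 12
Cheapest is 8 - 1 - 2 - 6 at 12.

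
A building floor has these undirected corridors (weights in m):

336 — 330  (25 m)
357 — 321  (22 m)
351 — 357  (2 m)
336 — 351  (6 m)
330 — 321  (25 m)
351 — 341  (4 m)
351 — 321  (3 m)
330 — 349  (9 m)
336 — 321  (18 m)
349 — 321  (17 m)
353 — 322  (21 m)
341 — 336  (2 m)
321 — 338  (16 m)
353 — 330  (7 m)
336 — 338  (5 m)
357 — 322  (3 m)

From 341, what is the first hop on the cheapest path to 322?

351

Enumerating some paths:
341–351–357–322: 4+2+3 = 9
341–336–351–357–322: 2+6+2+3 = 13
The minimum is 9 m via 341–351–357–322.
So from 341 the first move is to 351.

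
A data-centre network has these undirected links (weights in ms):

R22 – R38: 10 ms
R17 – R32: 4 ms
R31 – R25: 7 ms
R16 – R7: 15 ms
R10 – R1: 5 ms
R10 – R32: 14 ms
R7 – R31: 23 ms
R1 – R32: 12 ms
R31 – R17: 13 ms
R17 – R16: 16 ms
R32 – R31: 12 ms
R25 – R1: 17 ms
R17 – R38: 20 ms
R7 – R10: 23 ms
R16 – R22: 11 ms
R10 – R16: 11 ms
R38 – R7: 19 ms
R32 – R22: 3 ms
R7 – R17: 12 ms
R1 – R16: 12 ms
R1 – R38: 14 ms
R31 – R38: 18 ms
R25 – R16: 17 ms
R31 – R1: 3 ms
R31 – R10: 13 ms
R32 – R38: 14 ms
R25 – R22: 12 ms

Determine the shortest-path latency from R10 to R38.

19 ms

Compare a few routes:
R10 - R1 - R38: 5+14 = 19
R10 - R1 - R31 - R38: 5+3+18 = 26
Cheapest is R10 - R1 - R38 at 19 ms.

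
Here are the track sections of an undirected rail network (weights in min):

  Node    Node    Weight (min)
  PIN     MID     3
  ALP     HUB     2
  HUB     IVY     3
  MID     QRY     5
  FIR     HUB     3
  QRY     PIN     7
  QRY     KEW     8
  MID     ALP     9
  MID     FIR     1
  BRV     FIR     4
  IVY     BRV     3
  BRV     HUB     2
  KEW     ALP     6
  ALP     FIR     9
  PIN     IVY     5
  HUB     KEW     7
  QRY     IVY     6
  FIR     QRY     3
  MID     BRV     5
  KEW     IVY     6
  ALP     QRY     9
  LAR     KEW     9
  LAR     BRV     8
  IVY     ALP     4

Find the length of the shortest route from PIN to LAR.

Shortest distances from PIN:
PIN: 0
MID: 3  (via PIN)
FIR: 4  (via MID)
IVY: 5  (via PIN)
QRY: 7  (via PIN)
HUB: 7  (via FIR)
BRV: 8  (via MID)
ALP: 9  (via IVY)
KEW: 11  (via IVY)
LAR: 16  (via BRV)
Shortest route: PIN → MID → BRV → LAR = 16 min.

16 min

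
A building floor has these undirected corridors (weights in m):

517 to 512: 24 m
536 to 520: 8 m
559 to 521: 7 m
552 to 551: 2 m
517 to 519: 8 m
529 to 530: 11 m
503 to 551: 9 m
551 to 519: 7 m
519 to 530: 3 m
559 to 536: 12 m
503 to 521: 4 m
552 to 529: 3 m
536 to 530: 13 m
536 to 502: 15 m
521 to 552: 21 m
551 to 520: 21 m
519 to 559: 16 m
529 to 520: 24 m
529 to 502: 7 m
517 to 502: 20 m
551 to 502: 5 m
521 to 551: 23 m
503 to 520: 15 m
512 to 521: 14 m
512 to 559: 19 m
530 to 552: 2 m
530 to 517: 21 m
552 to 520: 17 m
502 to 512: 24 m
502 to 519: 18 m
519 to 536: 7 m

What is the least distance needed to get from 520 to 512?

Compare a few routes:
520–503–521–512: 15+4+14 = 33
520–536–559–512: 8+12+19 = 39
520–536–559–521–512: 8+12+7+14 = 41
Cheapest is 520–503–521–512 at 33 m.

33 m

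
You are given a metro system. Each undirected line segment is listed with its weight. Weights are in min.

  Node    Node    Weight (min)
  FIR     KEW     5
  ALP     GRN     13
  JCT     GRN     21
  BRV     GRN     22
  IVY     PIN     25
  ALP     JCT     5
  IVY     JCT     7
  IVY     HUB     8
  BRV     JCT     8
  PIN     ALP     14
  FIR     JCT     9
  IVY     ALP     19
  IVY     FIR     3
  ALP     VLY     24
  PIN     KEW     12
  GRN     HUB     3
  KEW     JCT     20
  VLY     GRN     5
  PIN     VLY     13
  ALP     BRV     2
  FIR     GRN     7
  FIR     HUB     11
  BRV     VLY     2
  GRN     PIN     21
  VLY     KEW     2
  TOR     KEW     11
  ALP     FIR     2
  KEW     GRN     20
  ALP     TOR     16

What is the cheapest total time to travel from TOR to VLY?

Enumerating some paths:
TOR - KEW - FIR - ALP - BRV - VLY: 11+5+2+2+2 = 22
TOR - KEW - VLY: 11+2 = 13
TOR - ALP - BRV - VLY: 16+2+2 = 20
Cheapest is TOR - KEW - VLY at 13 min.

13 min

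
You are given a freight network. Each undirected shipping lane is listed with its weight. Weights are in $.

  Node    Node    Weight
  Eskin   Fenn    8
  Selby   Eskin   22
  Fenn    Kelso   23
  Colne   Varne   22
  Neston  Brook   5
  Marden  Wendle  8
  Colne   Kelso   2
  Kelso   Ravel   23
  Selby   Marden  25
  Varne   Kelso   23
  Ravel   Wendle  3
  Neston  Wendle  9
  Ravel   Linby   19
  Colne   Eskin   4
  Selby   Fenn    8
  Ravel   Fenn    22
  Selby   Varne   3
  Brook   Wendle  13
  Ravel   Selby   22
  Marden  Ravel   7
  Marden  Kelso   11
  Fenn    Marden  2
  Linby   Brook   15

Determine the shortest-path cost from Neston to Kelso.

$28

Running Dijkstra from Neston:
Neston: 0
Brook: 5  (via Neston)
Wendle: 9  (via Neston)
Ravel: 12  (via Wendle)
Marden: 17  (via Wendle)
Fenn: 19  (via Marden)
Linby: 20  (via Brook)
Eskin: 27  (via Fenn)
Selby: 27  (via Fenn)
Kelso: 28  (via Marden)
Shortest route: Neston → Wendle → Marden → Kelso = $28.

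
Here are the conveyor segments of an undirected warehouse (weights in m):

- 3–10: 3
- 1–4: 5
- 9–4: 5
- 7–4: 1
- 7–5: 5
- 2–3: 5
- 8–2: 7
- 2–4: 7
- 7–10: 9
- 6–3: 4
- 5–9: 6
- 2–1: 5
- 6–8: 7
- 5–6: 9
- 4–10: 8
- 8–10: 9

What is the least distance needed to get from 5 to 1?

11 m

Running Dijkstra from 5:
5: 0
7: 5  (via 5)
4: 6  (via 7)
9: 6  (via 5)
6: 9  (via 5)
1: 11  (via 4)
Shortest route: 5–7–4–1 = 11 m.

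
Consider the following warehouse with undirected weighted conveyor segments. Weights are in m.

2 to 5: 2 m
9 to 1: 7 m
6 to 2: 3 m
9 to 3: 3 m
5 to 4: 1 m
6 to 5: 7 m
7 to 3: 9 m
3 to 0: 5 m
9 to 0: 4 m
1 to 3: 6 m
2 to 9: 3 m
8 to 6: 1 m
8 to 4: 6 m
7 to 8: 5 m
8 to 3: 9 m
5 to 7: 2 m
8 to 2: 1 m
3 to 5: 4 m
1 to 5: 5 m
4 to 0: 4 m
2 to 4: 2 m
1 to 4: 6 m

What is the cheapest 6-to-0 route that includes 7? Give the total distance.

13 m

Best 6 to 7: 6 → 8 → 7 costing 6
Shortest 7→0: 7 → 5 → 4 → 0 = 7
Total via 7: 6 + 7 = 13 m.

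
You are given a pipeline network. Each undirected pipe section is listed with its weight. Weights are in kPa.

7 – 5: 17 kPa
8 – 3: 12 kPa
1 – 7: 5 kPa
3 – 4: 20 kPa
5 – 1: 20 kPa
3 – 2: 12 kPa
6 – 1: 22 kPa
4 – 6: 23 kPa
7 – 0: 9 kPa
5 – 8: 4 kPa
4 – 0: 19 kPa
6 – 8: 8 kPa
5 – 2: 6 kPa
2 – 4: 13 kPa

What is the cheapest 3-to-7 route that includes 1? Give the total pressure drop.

41 kPa

Best 3 to 1: 3 → 8 → 5 → 1 costing 36
Best 1 to 7: 1 → 7 costing 5
Total via 1: 36 + 5 = 41 kPa.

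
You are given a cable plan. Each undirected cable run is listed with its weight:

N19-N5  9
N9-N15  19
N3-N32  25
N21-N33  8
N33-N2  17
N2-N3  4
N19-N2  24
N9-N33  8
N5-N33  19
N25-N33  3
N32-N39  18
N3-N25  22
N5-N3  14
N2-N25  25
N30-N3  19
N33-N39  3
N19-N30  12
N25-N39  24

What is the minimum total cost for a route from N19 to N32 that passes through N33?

Best N19 to N33: N19–N5–N33 costing 28
Shortest N33→N32: N33–N39–N32 = 21
Total via N33: 28 + 21 = 49.

49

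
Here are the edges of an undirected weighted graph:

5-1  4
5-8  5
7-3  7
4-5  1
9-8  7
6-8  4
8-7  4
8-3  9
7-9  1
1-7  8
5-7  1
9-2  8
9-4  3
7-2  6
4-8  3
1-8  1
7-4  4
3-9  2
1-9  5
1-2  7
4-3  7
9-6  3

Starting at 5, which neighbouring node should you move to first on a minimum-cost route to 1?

Enumerating some paths:
5 → 4 → 8 → 1: 1+3+1 = 5
5 → 1: 4 = 4
5 → 7 → 8 → 1: 1+4+1 = 6
5 → 8 → 1: 5+1 = 6
The minimum is 4 via 5 → 1.
So from 5 the first move is to 1.

1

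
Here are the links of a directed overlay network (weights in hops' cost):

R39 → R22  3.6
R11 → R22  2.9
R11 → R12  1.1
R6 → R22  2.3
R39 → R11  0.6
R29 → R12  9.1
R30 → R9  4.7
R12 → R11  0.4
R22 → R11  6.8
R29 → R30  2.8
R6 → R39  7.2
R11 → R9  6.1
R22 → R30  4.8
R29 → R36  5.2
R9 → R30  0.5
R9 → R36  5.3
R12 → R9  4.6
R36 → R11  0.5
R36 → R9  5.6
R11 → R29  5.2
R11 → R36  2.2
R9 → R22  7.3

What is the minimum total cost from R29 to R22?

Compare a few routes:
R29 - R36 - R11 - R22: 5.2+0.5+2.9 = 8.6
R29 - R12 - R11 - R22: 9.1+0.4+2.9 = 12.4
The minimum is 8.6 hops' cost via R29 - R36 - R11 - R22.

8.6 hops' cost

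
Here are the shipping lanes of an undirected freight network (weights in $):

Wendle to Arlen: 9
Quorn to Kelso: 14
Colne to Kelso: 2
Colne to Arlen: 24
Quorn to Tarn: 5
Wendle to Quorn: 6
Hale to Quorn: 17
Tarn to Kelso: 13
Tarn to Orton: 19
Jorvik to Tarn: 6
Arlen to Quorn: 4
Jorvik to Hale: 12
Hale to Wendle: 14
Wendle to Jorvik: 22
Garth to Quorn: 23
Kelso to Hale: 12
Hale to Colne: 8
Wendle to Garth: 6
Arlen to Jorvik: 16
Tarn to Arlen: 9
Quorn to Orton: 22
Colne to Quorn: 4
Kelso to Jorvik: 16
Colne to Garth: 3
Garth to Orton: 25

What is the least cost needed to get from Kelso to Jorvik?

Settle nodes by increasing distance from Kelso:
Kelso: 0
Colne: 2  (via Kelso)
Garth: 5  (via Colne)
Quorn: 6  (via Colne)
Hale: 10  (via Colne)
Arlen: 10  (via Quorn)
Wendle: 11  (via Garth)
Tarn: 11  (via Quorn)
Jorvik: 16  (via Kelso)
Shortest route: Kelso–Jorvik = $16.

$16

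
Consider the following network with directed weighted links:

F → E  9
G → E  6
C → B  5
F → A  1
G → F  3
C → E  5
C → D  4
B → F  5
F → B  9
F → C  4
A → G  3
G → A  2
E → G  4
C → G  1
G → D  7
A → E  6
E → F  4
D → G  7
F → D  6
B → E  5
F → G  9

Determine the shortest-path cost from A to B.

Running Dijkstra from A:
A: 0
G: 3  (via A)
E: 6  (via A)
F: 6  (via G)
C: 10  (via F)
D: 10  (via G)
B: 15  (via F)
Shortest route: A–G–F–B = 15.

15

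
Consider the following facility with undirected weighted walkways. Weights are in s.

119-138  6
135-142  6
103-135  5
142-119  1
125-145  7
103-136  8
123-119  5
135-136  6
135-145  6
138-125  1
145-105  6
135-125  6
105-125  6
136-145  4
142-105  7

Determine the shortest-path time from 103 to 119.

12 s

Shortest distances from 103:
103: 0
135: 5  (via 103)
136: 8  (via 103)
125: 11  (via 135)
145: 11  (via 135)
142: 11  (via 135)
119: 12  (via 142)
Shortest route: 103 → 135 → 142 → 119 = 12 s.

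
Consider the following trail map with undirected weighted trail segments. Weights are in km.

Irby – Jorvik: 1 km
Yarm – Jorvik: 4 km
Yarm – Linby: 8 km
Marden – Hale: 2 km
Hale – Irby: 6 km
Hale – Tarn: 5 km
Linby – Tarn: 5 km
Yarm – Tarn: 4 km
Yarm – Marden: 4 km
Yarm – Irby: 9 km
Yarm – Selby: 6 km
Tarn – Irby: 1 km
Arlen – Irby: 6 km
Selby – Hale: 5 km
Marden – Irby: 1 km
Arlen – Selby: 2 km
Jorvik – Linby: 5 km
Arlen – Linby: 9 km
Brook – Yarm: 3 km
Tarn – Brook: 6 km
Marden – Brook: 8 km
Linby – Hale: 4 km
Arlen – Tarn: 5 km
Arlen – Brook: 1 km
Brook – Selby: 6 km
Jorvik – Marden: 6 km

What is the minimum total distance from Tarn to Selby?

7 km

Running Dijkstra from Tarn:
Tarn: 0
Irby: 1  (via Tarn)
Jorvik: 2  (via Irby)
Marden: 2  (via Irby)
Hale: 4  (via Marden)
Yarm: 4  (via Tarn)
Linby: 5  (via Tarn)
Arlen: 5  (via Tarn)
Brook: 6  (via Tarn)
Selby: 7  (via Arlen)
Shortest route: Tarn → Arlen → Selby = 7 km.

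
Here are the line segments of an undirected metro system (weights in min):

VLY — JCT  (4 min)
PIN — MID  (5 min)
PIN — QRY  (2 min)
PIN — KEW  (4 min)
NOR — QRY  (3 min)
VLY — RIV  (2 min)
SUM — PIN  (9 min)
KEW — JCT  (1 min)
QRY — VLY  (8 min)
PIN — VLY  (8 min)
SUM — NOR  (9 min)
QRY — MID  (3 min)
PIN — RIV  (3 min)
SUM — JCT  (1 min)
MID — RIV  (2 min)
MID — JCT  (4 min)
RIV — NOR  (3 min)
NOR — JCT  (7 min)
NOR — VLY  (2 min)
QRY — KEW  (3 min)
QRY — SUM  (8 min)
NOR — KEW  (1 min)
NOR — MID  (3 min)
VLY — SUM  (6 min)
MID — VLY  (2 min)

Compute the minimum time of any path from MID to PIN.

5 min

Compare a few routes:
MID → VLY → RIV → PIN: 2+2+3 = 7
MID → NOR → QRY → PIN: 3+3+2 = 8
MID → PIN: 5 = 5
MID → NOR → KEW → PIN: 3+1+4 = 8
Cheapest is MID → PIN at 5 min.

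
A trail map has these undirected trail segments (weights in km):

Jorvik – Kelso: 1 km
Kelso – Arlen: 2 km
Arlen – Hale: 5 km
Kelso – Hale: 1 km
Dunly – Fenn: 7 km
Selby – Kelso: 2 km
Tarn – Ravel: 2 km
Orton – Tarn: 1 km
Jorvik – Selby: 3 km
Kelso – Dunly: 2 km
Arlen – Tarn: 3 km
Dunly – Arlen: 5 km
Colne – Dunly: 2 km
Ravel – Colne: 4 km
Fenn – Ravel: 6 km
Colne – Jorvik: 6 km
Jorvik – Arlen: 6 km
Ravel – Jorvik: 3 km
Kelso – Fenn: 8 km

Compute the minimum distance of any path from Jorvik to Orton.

Settle nodes by increasing distance from Jorvik:
Jorvik: 0
Kelso: 1  (via Jorvik)
Hale: 2  (via Kelso)
Arlen: 3  (via Kelso)
Dunly: 3  (via Kelso)
Selby: 3  (via Jorvik)
Ravel: 3  (via Jorvik)
Tarn: 5  (via Ravel)
Colne: 5  (via Dunly)
Orton: 6  (via Tarn)
Shortest route: Jorvik–Ravel–Tarn–Orton = 6 km.

6 km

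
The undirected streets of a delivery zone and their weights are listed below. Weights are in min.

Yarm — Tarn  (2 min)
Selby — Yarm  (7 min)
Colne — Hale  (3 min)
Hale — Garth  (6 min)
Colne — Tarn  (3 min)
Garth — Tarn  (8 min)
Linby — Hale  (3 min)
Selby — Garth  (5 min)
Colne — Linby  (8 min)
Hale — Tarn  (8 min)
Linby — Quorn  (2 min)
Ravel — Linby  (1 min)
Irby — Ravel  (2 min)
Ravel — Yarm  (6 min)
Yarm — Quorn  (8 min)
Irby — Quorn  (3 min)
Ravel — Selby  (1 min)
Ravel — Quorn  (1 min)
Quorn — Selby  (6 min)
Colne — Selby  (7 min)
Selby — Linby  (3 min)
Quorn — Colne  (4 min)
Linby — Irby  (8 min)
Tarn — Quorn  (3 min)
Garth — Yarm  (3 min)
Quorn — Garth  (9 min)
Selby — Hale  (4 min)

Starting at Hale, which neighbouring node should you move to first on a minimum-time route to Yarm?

Colne

Candidate routes:
Hale → Colne → Tarn → Yarm: 3+3+2 = 8
Hale → Garth → Yarm: 6+3 = 9
Cheapest is Hale → Colne → Tarn → Yarm at 8 min.
So from Hale the first move is to Colne.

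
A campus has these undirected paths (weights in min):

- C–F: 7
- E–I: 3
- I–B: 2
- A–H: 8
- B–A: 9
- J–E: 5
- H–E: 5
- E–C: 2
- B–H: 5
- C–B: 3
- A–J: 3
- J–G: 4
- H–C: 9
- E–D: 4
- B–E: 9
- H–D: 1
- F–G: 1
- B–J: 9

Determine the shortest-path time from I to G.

Shortest distances from I:
I: 0
B: 2  (via I)
E: 3  (via I)
C: 5  (via B)
D: 7  (via E)
H: 7  (via B)
J: 8  (via E)
A: 11  (via B)
F: 12  (via C)
G: 12  (via J)
Shortest route: I → E → J → G = 12 min.

12 min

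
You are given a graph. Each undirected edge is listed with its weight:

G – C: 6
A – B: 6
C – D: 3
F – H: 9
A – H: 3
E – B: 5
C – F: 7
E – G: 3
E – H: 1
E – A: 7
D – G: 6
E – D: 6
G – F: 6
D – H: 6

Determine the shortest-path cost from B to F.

Enumerating some paths:
B–E–H–F: 5+1+9 = 15
B–E–G–F: 5+3+6 = 14
The minimum is 14 via B–E–G–F.

14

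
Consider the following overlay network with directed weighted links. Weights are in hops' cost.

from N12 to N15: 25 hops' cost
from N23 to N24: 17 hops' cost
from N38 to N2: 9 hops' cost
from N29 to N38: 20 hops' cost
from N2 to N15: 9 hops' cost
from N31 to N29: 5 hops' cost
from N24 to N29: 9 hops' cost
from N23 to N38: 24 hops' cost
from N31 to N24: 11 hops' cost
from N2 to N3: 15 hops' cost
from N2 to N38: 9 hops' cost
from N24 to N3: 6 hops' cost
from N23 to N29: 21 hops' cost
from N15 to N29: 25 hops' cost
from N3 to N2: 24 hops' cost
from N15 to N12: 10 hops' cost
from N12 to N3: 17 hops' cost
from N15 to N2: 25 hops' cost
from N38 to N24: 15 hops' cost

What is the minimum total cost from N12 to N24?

Running Dijkstra from N12:
N12: 0
N3: 17  (via N12)
N15: 25  (via N12)
N2: 41  (via N3)
N29: 50  (via N15)
N38: 50  (via N2)
N24: 65  (via N38)
Shortest route: N12–N3–N2–N38–N24 = 65 hops' cost.

65 hops' cost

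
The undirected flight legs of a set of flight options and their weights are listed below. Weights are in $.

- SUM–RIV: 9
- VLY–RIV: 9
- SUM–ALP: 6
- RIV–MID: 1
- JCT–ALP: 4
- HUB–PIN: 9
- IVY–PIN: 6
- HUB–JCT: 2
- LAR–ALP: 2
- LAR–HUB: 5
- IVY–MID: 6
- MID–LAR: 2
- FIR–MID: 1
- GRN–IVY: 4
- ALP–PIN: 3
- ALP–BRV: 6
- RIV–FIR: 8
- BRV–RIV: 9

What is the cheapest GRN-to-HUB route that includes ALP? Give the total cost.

$19

Best GRN to ALP: GRN → IVY → PIN → ALP costing 13
Best ALP to HUB: ALP → JCT → HUB costing 6
Total via ALP: 13 + 6 = $19.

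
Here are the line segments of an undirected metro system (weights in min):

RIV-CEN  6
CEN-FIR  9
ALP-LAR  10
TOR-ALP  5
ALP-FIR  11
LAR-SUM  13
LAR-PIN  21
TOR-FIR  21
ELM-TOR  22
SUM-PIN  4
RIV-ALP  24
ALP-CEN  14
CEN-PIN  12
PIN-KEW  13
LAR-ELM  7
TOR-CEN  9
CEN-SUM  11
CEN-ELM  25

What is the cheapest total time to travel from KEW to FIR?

Settle nodes by increasing distance from KEW:
KEW: 0
PIN: 13  (via KEW)
SUM: 17  (via PIN)
CEN: 25  (via PIN)
LAR: 30  (via SUM)
RIV: 31  (via CEN)
FIR: 34  (via CEN)
Shortest route: KEW–PIN–CEN–FIR = 34 min.

34 min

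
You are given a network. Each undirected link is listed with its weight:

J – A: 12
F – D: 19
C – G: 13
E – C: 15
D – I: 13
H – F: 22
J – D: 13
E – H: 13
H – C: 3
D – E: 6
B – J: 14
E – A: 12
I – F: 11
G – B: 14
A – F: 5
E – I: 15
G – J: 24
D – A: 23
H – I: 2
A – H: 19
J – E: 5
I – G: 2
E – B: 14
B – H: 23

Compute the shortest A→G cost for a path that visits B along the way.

Shortest A→B: A–E–B = 26
Best B to G: B–G costing 14
Total via B: 26 + 14 = 40.

40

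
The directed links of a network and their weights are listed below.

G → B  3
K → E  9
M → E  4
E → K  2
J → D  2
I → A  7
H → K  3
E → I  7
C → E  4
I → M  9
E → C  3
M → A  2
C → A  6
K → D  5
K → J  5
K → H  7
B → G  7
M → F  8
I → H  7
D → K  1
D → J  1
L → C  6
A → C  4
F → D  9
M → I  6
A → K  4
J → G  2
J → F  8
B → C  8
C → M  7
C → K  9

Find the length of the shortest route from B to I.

19

Candidate routes:
B - C - M - E - I: 8+7+4+7 = 26
B - C - M - I: 8+7+6 = 21
B - C - E - I: 8+4+7 = 19
Cheapest is B - C - E - I at 19.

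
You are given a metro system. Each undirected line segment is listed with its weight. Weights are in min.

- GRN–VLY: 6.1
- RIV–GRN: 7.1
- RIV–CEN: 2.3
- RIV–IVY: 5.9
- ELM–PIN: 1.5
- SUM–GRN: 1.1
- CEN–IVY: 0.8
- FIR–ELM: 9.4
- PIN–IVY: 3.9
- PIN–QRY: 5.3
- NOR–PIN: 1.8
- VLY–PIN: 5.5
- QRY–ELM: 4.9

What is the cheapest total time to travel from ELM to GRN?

Shortest distances from ELM:
ELM: 0
PIN: 1.5  (via ELM)
NOR: 3.3  (via PIN)
QRY: 4.9  (via ELM)
IVY: 5.4  (via PIN)
CEN: 6.2  (via IVY)
VLY: 7  (via PIN)
RIV: 8.5  (via CEN)
FIR: 9.4  (via ELM)
GRN: 13.1  (via VLY)
Shortest route: ELM → PIN → VLY → GRN = 13.1 min.

13.1 min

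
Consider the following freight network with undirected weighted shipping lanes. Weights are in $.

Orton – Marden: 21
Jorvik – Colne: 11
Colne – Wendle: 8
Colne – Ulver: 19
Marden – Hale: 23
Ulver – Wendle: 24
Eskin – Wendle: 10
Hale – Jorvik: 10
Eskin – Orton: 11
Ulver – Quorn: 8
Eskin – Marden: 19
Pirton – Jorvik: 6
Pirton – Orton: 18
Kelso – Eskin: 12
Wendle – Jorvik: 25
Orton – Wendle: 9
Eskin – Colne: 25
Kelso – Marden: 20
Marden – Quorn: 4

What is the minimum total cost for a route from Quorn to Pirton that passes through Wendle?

Shortest Quorn→Wendle: Quorn–Ulver–Wendle = 32
Best Wendle to Pirton: Wendle–Colne–Jorvik–Pirton costing 25
Total via Wendle: 32 + 25 = $57.

$57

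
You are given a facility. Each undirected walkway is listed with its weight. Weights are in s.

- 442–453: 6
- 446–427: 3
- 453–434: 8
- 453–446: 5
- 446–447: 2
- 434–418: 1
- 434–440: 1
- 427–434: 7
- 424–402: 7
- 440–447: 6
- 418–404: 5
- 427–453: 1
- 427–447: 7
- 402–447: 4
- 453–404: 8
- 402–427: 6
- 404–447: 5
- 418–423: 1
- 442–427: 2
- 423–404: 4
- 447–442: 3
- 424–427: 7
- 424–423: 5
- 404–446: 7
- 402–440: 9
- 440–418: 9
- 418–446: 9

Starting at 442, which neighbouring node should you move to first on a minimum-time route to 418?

427

Compare a few routes:
442 - 447 - 440 - 434 - 418: 3+6+1+1 = 11
442 - 427 - 434 - 418: 2+7+1 = 10
442 - 447 - 404 - 423 - 418: 3+5+4+1 = 13
442 - 427 - 453 - 434 - 418: 2+1+8+1 = 12
The minimum is 10 s via 442 - 427 - 434 - 418.
So from 442 the first move is to 427.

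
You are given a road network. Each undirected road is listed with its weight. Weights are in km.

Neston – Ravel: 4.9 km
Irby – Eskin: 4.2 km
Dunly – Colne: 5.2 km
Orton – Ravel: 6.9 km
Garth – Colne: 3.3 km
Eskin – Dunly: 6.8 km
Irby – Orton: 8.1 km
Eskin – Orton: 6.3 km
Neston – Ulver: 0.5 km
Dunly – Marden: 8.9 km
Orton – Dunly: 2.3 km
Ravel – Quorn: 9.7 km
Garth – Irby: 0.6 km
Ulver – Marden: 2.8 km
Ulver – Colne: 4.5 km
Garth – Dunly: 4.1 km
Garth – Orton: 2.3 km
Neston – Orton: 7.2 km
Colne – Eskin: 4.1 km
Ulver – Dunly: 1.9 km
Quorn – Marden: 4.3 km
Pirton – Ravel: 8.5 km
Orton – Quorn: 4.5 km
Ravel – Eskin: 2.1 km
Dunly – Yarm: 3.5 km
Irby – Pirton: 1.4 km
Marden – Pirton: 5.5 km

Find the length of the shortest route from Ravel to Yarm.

10.8 km

Candidate routes:
Ravel → Eskin → Dunly → Yarm: 2.1+6.8+3.5 = 12.4
Ravel → Orton → Dunly → Yarm: 6.9+2.3+3.5 = 12.7
Ravel → Neston → Ulver → Dunly → Yarm: 4.9+0.5+1.9+3.5 = 10.8
Ravel → Eskin → Orton → Dunly → Yarm: 2.1+6.3+2.3+3.5 = 14.2
Cheapest is Ravel → Neston → Ulver → Dunly → Yarm at 10.8 km.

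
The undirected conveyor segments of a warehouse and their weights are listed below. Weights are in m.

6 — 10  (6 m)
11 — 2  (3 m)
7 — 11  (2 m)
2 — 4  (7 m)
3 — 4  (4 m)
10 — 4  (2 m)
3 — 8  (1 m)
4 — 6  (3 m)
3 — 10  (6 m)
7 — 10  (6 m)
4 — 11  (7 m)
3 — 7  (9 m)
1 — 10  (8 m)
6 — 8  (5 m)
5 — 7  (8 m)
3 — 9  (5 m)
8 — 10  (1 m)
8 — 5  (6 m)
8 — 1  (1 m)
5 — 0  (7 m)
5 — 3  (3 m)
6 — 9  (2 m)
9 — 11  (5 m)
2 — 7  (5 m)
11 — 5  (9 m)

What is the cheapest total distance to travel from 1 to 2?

Settle nodes by increasing distance from 1:
1: 0
8: 1  (via 1)
3: 2  (via 8)
10: 2  (via 8)
4: 4  (via 10)
5: 5  (via 3)
6: 6  (via 8)
9: 7  (via 3)
7: 8  (via 10)
11: 10  (via 7)
2: 11  (via 4)
Shortest route: 1 → 8 → 10 → 4 → 2 = 11 m.

11 m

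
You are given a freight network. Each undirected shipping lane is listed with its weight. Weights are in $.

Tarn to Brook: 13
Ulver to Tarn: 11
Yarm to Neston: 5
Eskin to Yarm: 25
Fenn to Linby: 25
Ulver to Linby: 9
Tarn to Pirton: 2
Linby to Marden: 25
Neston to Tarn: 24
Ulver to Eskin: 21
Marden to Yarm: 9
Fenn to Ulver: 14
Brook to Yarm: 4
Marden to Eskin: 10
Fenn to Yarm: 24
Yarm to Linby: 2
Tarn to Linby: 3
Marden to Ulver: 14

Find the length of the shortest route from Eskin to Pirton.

Candidate routes:
Eskin - Marden - Yarm - Linby - Tarn - Pirton: 10+9+2+3+2 = 26
Eskin - Yarm - Linby - Tarn - Pirton: 25+2+3+2 = 32
Eskin - Ulver - Tarn - Pirton: 21+11+2 = 34
Eskin - Ulver - Linby - Tarn - Pirton: 21+9+3+2 = 35
The minimum is $26 via Eskin - Marden - Yarm - Linby - Tarn - Pirton.

$26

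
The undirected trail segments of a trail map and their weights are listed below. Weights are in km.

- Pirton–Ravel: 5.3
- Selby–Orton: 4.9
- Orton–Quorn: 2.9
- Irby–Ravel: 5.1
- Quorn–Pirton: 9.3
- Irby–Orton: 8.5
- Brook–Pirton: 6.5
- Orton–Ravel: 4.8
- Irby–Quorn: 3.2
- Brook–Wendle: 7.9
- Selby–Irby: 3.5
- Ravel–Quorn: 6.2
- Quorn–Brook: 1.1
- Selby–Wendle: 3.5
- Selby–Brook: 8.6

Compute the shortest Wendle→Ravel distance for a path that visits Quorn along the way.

15.2 km

Best Wendle to Quorn: Wendle–Brook–Quorn costing 9
Shortest Quorn→Ravel: Quorn–Ravel = 6.2
Total via Quorn: 9 + 6.2 = 15.2 km.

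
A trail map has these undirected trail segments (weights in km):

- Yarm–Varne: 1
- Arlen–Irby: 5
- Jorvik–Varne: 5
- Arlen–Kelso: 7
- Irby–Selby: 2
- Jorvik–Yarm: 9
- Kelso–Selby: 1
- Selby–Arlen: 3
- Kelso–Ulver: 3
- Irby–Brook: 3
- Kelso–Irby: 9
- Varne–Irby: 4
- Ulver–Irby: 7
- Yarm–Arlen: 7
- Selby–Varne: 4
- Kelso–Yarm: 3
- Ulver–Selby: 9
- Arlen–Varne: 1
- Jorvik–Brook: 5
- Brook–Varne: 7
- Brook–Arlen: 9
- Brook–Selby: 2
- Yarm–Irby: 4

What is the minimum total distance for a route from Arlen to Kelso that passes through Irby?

Best Arlen to Irby: Arlen → Irby costing 5
Shortest Irby→Kelso: Irby → Selby → Kelso = 3
Total via Irby: 5 + 3 = 8 km.

8 km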